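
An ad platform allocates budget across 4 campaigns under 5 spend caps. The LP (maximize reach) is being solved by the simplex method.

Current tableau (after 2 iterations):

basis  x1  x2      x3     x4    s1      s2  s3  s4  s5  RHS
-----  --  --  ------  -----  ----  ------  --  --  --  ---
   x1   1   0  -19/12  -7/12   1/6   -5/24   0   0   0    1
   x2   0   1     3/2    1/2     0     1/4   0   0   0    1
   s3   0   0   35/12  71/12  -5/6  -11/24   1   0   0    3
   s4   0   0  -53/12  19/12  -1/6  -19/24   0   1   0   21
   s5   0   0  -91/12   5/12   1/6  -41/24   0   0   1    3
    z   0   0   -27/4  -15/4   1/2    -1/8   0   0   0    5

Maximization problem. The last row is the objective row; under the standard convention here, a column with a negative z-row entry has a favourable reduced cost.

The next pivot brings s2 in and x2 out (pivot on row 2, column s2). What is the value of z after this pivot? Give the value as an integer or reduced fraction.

Minimum ratio for s2: 1/(1/4) = 4.
z changes by −(z-row coeff of s2)·ratio = −(-1/8)·4 = 1/2.
New z = 5 + (1/2) = 11/2.

11/2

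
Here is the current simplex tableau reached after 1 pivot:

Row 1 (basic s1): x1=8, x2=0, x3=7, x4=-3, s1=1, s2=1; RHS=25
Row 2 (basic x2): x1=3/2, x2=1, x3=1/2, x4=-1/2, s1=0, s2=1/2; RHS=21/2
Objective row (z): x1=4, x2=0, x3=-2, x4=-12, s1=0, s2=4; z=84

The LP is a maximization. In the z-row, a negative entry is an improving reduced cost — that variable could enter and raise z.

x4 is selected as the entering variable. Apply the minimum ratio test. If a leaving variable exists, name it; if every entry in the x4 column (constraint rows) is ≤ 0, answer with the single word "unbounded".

unbounded

x4-column entries: row 1: -3, row 2: -1/2. All ≤ 0, so x4 can increase without bound; the LP is unbounded in this direction.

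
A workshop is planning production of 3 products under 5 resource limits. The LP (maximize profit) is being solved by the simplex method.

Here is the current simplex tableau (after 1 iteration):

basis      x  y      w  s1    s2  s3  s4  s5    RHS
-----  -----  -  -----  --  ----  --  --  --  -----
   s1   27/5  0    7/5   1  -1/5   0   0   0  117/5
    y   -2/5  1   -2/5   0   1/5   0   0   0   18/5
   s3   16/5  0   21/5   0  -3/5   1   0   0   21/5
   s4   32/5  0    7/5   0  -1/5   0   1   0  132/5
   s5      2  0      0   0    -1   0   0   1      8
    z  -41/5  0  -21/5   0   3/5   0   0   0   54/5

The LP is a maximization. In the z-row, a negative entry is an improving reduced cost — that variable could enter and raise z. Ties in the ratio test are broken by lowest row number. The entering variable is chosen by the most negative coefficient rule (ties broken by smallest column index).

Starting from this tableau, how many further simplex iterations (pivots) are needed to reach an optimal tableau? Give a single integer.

2

pivot: x in, s3 out → z = 345/16
pivot: s2 in, s4 out → z = 615/16
No improving column remains; optimal.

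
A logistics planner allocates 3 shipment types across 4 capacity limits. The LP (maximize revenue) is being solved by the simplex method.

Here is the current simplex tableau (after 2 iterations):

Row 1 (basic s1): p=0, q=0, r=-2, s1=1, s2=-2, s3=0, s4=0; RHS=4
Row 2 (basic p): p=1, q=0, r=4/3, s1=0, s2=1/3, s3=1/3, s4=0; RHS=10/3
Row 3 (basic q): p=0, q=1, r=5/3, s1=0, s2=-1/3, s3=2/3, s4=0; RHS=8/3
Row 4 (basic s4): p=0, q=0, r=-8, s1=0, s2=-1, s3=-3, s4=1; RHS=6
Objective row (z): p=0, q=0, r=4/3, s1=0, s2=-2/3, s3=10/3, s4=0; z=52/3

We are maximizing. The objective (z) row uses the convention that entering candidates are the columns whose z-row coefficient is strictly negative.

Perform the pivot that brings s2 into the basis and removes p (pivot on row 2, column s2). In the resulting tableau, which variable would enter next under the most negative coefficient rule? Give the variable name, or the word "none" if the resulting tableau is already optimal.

none

Pivot element 1/3. New z-row = old z-row − (-2/3)·(row 2/(1/3)).
Updated z-row coefficients: p: 2, q: 0, r: 4, s1: 0, s2: 0, s3: 4, s4: 0.
No coefficient is strictly negative; the tableau after this pivot is optimal.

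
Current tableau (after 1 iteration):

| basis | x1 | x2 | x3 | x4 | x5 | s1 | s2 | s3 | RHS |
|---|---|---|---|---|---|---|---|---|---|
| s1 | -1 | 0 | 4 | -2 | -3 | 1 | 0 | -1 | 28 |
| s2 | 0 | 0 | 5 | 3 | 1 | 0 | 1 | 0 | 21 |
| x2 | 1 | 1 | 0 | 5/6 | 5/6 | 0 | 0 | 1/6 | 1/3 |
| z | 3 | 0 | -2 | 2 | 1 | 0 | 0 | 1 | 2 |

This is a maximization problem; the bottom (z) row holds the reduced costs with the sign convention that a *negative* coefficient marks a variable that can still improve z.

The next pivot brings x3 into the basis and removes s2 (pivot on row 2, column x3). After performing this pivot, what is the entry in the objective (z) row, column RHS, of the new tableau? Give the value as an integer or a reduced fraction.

52/5

Pivot element is row 2, column x3: 5.
Normalize row 2: new (row 2, RHS) = 21/5 = 21/5.
z-row ← z-row − (-2)·(new row 2): 2 − (-2)·(21/5) = 52/5.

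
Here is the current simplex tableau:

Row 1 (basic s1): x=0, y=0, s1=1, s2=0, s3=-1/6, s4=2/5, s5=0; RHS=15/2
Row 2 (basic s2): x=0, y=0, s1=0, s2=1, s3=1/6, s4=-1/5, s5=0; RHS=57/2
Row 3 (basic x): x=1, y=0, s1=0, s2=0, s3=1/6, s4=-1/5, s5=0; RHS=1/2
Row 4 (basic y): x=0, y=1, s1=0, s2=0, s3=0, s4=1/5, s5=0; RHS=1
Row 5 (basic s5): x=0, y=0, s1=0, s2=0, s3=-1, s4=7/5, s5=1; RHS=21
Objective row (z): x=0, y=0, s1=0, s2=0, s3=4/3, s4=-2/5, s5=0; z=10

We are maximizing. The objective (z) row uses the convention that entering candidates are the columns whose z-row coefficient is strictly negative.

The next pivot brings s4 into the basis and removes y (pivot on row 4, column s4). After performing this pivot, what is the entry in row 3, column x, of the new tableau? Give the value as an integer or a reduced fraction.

Pivot element is row 4, column s4: 1/5.
Normalize row 4: new (row 4, x) = 0/(1/5) = 0.
row 3 ← row 3 − (-1/5)·(new row 4): 1 − (-1/5)·0 = 1.

1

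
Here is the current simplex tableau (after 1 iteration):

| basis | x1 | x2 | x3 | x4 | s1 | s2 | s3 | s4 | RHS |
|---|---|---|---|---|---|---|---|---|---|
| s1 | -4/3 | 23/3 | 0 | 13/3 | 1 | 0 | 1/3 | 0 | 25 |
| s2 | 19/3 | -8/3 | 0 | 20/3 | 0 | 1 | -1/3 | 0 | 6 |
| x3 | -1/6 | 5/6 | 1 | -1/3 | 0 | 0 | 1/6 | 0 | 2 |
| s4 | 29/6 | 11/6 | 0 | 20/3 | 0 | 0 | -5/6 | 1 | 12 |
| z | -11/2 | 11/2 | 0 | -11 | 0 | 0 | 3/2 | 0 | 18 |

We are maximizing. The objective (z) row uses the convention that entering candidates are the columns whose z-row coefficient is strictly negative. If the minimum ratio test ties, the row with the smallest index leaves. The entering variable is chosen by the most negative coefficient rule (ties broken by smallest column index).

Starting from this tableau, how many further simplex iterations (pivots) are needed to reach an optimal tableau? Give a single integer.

pivot: x4 in, s2 out → z = 279/10
No improving column remains; optimal.

1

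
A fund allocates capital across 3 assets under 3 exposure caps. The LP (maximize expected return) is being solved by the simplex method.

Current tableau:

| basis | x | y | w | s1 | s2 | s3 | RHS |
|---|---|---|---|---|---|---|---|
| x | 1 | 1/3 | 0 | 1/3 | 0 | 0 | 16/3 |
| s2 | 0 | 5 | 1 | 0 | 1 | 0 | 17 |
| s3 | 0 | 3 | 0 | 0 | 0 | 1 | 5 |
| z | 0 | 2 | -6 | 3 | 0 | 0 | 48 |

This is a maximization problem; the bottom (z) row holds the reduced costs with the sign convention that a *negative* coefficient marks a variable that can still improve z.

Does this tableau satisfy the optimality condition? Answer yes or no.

no

Column w has objective-row coefficient -6, which is negative; an improving pivot exists, so not yet optimal.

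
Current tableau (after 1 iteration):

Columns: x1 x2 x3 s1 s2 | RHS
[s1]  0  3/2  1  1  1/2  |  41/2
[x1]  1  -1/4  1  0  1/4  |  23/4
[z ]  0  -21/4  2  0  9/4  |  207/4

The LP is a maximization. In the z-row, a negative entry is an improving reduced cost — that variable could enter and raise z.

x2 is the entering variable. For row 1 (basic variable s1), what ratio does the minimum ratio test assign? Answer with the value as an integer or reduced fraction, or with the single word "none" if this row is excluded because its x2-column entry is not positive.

Ratio = RHS / (x2 entry) = (41/2) / (3/2) = 41/3.

41/3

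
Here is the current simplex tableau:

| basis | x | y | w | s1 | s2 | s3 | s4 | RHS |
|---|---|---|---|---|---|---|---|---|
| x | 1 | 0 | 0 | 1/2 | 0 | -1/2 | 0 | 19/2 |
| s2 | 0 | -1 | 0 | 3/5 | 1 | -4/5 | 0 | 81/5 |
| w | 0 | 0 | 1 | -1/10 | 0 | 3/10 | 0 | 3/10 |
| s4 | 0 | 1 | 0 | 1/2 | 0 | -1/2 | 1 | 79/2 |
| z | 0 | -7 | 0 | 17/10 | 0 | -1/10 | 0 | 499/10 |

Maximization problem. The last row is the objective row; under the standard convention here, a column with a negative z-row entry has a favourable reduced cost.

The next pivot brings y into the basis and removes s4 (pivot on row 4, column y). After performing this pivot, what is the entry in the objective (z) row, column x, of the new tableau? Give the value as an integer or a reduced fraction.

0

Pivot element is row 4, column y: 1.
Normalize row 4: new (row 4, x) = 0/1 = 0.
z-row ← z-row − (-7)·(new row 4): 0 − (-7)·0 = 0.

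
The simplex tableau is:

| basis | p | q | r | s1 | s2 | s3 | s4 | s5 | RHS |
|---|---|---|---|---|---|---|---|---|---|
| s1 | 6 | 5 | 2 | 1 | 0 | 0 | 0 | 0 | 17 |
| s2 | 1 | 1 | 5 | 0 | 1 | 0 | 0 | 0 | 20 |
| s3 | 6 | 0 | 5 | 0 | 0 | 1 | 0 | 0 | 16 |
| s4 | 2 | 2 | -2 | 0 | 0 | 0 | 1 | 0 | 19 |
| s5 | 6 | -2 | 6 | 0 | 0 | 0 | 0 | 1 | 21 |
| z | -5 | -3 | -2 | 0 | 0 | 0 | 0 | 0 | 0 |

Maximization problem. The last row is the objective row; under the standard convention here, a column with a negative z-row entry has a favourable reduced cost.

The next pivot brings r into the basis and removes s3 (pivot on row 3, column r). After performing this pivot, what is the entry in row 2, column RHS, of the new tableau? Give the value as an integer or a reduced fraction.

Pivot element is row 3, column r: 5.
Normalize row 3: new (row 3, RHS) = 16/5 = 16/5.
row 2 ← row 2 − 5·(new row 3): 20 − 5·(16/5) = 4.

4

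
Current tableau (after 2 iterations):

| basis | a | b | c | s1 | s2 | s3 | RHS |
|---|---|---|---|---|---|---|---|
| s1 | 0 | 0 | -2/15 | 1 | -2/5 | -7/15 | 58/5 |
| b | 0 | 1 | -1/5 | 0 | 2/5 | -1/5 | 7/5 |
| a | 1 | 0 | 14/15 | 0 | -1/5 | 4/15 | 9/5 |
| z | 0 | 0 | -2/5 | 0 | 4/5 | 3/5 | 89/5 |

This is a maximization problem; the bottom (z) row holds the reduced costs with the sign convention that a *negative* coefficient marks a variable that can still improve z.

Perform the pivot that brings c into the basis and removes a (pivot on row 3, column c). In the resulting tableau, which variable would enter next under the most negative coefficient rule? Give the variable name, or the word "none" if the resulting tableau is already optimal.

none

Pivot element 14/15. New z-row = old z-row − (-2/5)·(row 3/(14/15)).
Updated z-row coefficients: a: 3/7, b: 0, c: 0, s1: 0, s2: 5/7, s3: 5/7.
No coefficient is strictly negative; the tableau after this pivot is optimal.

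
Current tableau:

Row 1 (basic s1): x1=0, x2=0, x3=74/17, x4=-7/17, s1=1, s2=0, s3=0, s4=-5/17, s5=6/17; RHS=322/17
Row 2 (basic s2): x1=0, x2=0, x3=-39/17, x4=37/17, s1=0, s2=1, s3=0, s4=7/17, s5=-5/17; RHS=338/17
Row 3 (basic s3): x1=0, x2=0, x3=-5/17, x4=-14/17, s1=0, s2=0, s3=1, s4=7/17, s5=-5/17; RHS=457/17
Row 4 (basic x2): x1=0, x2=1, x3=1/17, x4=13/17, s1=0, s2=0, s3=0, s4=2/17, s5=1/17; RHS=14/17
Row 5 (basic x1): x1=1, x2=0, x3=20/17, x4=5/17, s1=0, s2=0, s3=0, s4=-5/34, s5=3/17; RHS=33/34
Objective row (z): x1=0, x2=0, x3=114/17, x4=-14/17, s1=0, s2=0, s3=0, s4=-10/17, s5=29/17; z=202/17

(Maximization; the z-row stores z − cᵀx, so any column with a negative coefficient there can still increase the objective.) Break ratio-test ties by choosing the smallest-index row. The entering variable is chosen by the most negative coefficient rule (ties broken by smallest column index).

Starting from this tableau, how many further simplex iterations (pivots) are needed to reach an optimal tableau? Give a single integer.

pivot: x4 in, x2 out → z = 166/13
pivot: s4 in, x4 out → z = 16
No improving column remains; optimal.

2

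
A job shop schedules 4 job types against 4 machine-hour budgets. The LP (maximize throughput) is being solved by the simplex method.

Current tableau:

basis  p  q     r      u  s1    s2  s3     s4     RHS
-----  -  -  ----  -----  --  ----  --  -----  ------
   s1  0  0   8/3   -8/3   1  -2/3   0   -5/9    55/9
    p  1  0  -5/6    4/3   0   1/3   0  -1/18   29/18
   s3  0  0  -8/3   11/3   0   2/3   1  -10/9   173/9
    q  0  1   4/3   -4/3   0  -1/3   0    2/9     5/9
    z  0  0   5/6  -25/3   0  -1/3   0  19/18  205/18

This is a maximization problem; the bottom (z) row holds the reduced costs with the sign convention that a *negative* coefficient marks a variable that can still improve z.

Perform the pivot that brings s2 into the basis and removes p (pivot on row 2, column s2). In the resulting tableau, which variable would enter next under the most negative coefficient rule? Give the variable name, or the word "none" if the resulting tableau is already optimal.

Pivot element 1/3. New z-row = old z-row − (-1/3)·(row 2/(1/3)).
Updated z-row coefficients: p: 1, q: 0, r: 0, u: -7, s1: 0, s2: 0, s3: 0, s4: 1.
The most negative is -7 in column u, so u would enter next.

u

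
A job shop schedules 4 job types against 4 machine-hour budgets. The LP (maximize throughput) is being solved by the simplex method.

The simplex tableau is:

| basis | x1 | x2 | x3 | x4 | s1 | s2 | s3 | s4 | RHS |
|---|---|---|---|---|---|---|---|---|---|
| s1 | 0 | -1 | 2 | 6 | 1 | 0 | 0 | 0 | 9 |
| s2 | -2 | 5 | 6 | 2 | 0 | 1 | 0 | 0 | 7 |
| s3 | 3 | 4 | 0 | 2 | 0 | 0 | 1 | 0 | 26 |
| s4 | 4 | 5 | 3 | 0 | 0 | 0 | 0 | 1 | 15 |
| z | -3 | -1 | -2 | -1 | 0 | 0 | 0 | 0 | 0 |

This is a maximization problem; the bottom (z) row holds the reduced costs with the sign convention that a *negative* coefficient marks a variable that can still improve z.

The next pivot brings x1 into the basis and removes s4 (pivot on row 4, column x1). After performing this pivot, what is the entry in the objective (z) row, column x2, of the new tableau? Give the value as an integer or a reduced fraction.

11/4

Pivot element is row 4, column x1: 4.
Normalize row 4: new (row 4, x2) = 5/4 = 5/4.
z-row ← z-row − (-3)·(new row 4): -1 − (-3)·(5/4) = 11/4.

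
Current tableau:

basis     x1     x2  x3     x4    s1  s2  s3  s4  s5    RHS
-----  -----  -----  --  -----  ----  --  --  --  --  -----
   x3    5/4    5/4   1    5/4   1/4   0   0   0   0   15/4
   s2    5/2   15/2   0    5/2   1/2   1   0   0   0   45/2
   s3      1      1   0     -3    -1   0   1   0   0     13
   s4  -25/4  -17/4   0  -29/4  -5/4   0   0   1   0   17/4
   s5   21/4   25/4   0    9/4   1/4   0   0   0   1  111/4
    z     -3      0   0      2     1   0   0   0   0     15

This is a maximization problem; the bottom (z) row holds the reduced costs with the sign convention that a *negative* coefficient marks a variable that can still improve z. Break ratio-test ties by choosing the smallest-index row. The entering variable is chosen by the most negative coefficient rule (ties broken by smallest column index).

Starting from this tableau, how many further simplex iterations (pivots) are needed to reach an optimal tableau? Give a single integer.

pivot: x1 in, x3 out → z = 24
No improving column remains; optimal.

1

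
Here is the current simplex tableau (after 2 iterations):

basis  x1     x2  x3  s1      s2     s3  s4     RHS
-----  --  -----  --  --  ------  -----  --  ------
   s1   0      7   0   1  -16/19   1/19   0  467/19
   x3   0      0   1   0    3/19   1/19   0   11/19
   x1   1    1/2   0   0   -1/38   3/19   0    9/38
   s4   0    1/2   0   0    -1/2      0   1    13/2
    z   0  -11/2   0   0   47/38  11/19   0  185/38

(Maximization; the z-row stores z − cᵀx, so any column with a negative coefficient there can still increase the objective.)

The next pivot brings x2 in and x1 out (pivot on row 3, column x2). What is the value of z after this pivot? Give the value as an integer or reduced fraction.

142/19

Minimum ratio for x2: (9/38)/(1/2) = 9/19.
z changes by −(z-row coeff of x2)·ratio = −(-11/2)·(9/19) = 99/38.
New z = 185/38 + (99/38) = 142/19.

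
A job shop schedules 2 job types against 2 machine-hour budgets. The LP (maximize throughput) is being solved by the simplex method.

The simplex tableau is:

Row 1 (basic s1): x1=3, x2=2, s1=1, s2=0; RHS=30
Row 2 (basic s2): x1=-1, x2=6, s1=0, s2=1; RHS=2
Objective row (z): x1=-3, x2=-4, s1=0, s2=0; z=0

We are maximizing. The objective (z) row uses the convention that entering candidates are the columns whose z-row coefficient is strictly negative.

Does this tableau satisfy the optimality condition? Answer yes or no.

no

Column x1 has objective-row coefficient -3, which is negative; an improving pivot exists, so not yet optimal.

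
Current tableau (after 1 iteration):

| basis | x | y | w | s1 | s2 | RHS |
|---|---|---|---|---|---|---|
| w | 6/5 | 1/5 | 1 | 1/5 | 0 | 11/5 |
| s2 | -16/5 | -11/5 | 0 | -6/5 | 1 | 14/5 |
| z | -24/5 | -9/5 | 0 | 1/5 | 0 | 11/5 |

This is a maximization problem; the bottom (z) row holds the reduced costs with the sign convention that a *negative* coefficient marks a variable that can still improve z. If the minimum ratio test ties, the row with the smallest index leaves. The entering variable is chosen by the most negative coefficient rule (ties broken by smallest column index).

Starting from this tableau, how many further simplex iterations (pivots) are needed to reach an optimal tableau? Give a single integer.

2

pivot: x in, w out → z = 11
pivot: y in, x out → z = 22
No improving column remains; optimal.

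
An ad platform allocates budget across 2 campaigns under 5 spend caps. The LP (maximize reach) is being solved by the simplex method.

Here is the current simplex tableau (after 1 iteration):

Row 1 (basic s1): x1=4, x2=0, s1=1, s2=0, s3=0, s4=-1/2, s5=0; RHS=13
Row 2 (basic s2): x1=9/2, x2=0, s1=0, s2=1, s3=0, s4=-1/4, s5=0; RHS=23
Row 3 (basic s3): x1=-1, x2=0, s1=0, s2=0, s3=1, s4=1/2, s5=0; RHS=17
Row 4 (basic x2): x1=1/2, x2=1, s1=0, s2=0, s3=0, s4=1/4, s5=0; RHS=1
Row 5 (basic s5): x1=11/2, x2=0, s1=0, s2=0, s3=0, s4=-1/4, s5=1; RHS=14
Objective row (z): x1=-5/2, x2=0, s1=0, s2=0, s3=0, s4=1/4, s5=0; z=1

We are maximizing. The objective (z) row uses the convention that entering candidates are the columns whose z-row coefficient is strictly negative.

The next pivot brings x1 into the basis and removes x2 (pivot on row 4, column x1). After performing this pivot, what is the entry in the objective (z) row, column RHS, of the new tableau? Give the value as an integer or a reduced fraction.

Pivot element is row 4, column x1: 1/2.
Normalize row 4: new (row 4, RHS) = 1/(1/2) = 2.
z-row ← z-row − (-5/2)·(new row 4): 1 − (-5/2)·2 = 6.

6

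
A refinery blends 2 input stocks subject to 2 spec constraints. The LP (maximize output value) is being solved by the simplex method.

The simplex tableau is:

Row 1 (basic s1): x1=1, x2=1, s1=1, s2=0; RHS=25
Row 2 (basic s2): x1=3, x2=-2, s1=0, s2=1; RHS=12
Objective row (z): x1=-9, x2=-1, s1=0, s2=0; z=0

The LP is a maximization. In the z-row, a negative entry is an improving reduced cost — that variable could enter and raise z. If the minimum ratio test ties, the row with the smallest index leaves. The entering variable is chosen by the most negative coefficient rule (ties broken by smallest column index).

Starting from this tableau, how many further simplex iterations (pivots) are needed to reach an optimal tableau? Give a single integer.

2

pivot: x1 in, s2 out → z = 36
pivot: x2 in, s1 out → z = 621/5
No improving column remains; optimal.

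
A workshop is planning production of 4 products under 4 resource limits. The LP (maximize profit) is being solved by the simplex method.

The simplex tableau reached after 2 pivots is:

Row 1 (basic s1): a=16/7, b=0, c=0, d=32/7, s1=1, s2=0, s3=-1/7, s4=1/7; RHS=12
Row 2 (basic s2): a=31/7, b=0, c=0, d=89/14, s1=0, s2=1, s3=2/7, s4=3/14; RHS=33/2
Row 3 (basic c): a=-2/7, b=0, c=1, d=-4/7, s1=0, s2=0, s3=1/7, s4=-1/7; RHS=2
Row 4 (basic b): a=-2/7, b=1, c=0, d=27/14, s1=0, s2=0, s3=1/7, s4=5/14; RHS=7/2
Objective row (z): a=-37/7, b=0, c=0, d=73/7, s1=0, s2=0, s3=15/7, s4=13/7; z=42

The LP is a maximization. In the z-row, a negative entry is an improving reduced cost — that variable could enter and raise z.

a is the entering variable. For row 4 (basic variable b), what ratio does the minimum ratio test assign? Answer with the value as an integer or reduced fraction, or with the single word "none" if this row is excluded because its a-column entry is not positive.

none

The a entry in row 4 is -2/7 ≤ 0, so this row gives no ratio.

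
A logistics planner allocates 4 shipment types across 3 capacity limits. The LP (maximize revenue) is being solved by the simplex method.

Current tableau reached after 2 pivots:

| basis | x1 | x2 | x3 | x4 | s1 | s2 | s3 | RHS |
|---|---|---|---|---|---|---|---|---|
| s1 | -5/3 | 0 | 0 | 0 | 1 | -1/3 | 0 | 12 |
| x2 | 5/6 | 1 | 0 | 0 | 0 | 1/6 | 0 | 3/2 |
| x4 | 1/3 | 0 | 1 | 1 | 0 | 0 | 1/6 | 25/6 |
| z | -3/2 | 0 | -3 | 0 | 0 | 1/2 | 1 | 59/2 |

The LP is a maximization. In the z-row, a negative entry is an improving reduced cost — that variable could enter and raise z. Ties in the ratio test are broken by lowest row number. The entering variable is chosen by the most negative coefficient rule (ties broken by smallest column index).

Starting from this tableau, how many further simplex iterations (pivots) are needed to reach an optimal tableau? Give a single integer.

2

pivot: x3 in, x4 out → z = 42
pivot: x1 in, x2 out → z = 429/10
No improving column remains; optimal.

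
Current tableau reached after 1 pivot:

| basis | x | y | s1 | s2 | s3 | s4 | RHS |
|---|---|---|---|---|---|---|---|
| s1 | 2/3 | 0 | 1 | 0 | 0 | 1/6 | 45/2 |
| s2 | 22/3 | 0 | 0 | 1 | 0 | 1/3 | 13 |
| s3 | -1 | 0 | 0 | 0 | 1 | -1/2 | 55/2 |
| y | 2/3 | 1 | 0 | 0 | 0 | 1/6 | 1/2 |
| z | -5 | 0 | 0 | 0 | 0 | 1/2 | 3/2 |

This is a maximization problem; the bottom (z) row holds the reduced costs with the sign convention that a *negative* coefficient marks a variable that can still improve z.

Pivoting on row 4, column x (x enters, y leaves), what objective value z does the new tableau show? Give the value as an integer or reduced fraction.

Minimum ratio for x: (1/2)/(2/3) = 3/4.
z changes by −(z-row coeff of x)·ratio = −(-5)·(3/4) = 15/4.
New z = 3/2 + (15/4) = 21/4.

21/4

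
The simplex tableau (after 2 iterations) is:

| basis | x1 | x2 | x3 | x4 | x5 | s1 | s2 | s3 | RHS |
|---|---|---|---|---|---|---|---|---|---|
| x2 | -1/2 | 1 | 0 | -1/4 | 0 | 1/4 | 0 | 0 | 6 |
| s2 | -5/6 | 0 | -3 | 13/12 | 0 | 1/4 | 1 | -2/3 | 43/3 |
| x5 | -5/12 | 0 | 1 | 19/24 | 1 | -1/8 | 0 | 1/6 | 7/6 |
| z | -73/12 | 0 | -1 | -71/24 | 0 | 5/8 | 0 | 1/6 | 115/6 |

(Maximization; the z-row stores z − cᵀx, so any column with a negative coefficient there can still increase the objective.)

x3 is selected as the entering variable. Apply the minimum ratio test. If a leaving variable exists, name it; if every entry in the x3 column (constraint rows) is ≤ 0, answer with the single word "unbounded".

Ratios: row 1 (x2): entry 0 ≤ 0, skip; row 2 (s2): entry -3 ≤ 0, skip; row 3 (x5): (7/6)/1 = 7/6.
Minimum ratio is in the x5 row, so x5 leaves.

x5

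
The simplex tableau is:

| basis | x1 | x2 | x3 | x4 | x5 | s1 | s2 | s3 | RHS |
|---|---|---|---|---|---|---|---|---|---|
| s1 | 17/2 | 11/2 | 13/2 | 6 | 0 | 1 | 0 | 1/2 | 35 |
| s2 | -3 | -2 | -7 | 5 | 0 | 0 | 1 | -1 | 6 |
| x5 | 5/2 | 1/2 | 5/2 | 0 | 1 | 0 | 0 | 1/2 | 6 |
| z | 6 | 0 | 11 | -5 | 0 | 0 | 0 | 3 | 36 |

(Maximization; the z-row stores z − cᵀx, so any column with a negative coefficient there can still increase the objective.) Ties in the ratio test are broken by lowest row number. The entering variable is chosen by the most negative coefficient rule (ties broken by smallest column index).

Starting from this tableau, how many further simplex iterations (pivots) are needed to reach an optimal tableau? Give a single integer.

2

pivot: x4 in, s2 out → z = 42
pivot: x2 in, s1 out → z = 3874/79
No improving column remains; optimal.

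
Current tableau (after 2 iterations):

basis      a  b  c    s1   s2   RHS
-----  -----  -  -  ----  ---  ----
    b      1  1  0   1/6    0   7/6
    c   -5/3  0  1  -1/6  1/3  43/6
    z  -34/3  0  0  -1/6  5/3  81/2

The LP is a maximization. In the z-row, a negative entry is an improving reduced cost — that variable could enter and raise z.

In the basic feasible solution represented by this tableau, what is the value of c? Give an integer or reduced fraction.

43/6

c is basic (row 2); its value is the RHS of that row: 43/6.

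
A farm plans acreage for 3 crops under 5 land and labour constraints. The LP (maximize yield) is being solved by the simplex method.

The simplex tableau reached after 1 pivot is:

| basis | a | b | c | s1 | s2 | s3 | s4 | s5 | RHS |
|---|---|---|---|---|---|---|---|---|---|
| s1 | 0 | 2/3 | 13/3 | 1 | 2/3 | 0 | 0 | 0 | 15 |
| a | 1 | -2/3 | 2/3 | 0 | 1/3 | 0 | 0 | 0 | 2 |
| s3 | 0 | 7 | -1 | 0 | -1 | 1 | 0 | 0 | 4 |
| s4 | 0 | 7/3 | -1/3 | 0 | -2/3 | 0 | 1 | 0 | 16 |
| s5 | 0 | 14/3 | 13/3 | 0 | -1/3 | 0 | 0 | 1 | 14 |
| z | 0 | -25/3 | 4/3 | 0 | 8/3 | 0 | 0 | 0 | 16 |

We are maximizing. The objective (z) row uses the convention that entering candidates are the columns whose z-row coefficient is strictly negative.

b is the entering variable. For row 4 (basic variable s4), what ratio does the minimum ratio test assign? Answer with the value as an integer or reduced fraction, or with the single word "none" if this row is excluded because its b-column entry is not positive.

48/7

Ratio = RHS / (b entry) = 16 / (7/3) = 48/7.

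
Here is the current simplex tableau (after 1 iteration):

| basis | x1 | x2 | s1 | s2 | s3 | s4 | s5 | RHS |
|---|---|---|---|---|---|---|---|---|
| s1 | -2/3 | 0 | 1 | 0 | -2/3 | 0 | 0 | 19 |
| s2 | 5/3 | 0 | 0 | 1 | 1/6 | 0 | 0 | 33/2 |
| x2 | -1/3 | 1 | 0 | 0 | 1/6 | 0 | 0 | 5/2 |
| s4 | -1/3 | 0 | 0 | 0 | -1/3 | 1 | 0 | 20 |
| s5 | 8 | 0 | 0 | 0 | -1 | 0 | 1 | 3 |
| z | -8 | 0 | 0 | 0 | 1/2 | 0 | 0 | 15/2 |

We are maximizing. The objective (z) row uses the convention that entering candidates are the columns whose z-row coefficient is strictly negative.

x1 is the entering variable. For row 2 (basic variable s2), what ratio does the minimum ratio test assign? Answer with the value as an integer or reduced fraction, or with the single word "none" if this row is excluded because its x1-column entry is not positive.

99/10

Ratio = RHS / (x1 entry) = (33/2) / (5/3) = 99/10.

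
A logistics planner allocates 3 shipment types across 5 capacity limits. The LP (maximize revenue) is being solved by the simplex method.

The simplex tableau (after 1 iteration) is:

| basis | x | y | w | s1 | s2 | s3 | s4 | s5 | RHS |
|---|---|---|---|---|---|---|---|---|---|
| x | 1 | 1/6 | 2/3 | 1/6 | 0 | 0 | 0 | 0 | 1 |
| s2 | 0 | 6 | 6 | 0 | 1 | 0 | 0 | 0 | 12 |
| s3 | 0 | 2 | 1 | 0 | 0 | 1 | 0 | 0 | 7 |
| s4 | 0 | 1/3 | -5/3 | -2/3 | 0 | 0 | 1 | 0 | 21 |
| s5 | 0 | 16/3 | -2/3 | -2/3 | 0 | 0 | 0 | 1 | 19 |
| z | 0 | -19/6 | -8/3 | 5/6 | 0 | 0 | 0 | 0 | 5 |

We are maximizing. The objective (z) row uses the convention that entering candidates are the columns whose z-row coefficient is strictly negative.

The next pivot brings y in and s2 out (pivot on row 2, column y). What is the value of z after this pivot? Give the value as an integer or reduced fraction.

34/3

Minimum ratio for y: 12/6 = 2.
z changes by −(z-row coeff of y)·ratio = −(-19/6)·2 = 19/3.
New z = 5 + (19/3) = 34/3.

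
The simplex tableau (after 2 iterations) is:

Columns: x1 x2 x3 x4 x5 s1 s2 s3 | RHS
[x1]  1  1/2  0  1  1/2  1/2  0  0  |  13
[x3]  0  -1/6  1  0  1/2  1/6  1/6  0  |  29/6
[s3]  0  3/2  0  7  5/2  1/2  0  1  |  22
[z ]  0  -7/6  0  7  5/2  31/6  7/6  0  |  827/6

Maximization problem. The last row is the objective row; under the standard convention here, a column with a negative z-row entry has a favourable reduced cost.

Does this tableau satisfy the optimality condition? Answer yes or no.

Column x2 has objective-row coefficient -7/6, which is negative; an improving pivot exists, so not yet optimal.

no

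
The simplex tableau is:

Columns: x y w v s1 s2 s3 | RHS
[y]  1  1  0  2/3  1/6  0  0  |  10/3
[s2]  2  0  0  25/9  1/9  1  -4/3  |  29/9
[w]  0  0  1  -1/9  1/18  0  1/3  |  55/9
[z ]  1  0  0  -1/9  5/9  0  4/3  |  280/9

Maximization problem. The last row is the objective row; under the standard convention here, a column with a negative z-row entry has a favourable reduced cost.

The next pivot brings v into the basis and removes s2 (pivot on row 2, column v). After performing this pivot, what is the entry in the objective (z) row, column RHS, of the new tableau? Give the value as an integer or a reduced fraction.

781/25

Pivot element is row 2, column v: 25/9.
Normalize row 2: new (row 2, RHS) = (29/9)/(25/9) = 29/25.
z-row ← z-row − (-1/9)·(new row 2): 280/9 − (-1/9)·(29/25) = 781/25.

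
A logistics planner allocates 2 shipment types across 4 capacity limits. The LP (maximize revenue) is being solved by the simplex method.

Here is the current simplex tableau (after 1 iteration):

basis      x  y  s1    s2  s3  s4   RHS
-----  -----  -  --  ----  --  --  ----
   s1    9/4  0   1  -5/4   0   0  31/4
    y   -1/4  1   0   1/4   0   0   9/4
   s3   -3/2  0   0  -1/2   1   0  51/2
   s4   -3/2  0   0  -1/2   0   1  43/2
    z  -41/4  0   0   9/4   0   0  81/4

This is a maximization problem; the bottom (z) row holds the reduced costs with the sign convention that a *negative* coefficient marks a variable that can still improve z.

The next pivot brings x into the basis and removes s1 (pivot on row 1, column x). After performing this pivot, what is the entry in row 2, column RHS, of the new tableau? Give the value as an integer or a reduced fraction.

Pivot element is row 1, column x: 9/4.
Normalize row 1: new (row 1, RHS) = (31/4)/(9/4) = 31/9.
row 2 ← row 2 − (-1/4)·(new row 1): 9/4 − (-1/4)·(31/9) = 28/9.

28/9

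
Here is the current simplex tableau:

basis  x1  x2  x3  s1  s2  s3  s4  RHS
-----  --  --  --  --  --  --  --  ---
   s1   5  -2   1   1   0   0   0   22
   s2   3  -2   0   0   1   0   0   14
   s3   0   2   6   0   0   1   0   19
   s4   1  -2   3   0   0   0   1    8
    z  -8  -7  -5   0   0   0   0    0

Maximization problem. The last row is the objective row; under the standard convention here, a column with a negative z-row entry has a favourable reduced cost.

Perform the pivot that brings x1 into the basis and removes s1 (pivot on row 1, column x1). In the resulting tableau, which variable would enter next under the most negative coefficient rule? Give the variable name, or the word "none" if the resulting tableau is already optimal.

Pivot element 5. New z-row = old z-row − (-8)·(row 1/5).
Updated z-row coefficients: x1: 0, x2: -51/5, x3: -17/5, s1: 8/5, s2: 0, s3: 0, s4: 0.
The most negative is -51/5 in column x2, so x2 would enter next.

x2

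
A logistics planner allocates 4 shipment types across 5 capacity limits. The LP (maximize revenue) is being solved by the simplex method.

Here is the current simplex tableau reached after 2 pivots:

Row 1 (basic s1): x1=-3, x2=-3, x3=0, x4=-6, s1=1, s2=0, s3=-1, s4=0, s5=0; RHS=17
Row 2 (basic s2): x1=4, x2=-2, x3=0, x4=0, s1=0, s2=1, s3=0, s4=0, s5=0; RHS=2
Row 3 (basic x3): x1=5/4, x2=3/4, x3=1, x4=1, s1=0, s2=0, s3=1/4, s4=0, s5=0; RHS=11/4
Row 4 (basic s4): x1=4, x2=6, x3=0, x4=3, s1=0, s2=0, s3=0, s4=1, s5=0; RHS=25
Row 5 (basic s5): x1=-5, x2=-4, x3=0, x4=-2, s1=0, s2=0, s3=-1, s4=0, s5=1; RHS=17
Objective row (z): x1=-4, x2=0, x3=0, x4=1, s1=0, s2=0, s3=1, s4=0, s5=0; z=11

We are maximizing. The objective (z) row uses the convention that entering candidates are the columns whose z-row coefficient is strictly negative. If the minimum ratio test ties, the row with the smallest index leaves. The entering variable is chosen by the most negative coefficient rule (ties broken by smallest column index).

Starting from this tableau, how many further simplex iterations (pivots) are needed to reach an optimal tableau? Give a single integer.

2

pivot: x1 in, s2 out → z = 13
pivot: x2 in, x3 out → z = 177/11
No improving column remains; optimal.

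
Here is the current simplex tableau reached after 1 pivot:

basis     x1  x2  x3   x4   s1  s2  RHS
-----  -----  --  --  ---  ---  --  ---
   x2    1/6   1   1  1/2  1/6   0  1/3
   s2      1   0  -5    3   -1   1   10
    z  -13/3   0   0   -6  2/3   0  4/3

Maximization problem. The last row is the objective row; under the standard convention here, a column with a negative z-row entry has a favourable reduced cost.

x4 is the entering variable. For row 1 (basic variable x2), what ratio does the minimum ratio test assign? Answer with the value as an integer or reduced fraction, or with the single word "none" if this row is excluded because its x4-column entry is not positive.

2/3

Ratio = RHS / (x4 entry) = (1/3) / (1/2) = 2/3.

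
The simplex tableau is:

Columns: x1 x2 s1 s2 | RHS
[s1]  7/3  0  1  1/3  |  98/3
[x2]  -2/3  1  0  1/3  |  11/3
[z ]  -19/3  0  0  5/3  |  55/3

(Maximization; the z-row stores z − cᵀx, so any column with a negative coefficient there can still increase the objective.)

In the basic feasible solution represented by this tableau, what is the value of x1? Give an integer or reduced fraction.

0

x1 is nonbasic (not in the basis column), so its value in the current BFS is 0.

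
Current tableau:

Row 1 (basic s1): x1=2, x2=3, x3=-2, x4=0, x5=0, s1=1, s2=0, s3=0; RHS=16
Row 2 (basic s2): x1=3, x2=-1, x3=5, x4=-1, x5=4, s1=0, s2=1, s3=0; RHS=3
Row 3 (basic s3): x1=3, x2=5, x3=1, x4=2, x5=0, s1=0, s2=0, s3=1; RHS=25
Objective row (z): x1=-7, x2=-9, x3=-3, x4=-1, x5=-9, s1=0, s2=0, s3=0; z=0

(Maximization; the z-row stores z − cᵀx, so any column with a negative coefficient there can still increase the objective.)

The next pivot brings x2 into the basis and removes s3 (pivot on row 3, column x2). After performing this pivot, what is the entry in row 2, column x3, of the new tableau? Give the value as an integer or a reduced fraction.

Pivot element is row 3, column x2: 5.
Normalize row 3: new (row 3, x3) = 1/5 = 1/5.
row 2 ← row 2 − (-1)·(new row 3): 5 − (-1)·(1/5) = 26/5.

26/5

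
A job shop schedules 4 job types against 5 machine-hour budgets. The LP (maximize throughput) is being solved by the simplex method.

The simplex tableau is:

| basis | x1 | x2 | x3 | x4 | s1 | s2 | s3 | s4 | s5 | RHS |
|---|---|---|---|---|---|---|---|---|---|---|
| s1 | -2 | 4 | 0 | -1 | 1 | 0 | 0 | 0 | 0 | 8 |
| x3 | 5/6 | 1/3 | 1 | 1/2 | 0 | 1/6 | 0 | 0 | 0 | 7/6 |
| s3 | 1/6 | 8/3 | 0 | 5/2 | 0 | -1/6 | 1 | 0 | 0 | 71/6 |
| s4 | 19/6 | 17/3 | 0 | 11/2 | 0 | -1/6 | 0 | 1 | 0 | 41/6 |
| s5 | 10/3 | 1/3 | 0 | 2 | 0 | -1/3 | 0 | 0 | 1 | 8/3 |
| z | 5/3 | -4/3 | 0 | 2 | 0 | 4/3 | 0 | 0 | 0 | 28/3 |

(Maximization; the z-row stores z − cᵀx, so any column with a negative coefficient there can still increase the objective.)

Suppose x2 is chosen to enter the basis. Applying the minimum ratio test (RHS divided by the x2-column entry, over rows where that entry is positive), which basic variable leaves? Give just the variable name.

s4

Ratios: row 1 (s1): 8/4 = 2; row 2 (x3): (7/6)/(1/3) = 7/2; row 3 (s3): (71/6)/(8/3) = 71/16; row 4 (s4): (41/6)/(17/3) = 41/34; row 5 (s5): (8/3)/(1/3) = 8.
Minimum ratio 41/34 is in the s4 row, so s4 leaves.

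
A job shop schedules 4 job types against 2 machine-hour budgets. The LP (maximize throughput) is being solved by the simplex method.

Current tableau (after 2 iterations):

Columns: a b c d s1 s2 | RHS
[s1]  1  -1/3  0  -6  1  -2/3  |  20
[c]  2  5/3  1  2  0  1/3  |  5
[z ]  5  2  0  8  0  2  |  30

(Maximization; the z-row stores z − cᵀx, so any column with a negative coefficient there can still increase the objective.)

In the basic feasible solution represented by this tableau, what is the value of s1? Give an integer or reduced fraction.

s1 is basic (row 1); its value is the RHS of that row: 20.

20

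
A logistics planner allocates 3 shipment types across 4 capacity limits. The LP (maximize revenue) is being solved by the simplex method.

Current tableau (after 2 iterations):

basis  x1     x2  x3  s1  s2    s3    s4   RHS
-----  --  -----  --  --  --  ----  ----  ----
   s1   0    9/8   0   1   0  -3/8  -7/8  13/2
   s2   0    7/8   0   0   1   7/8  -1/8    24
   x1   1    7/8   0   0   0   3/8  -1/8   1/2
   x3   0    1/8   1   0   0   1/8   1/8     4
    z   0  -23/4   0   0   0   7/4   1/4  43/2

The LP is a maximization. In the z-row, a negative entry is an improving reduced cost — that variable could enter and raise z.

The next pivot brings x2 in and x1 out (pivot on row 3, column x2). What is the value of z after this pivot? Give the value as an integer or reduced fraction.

347/14

Minimum ratio for x2: (1/2)/(7/8) = 4/7.
z changes by −(z-row coeff of x2)·ratio = −(-23/4)·(4/7) = 23/7.
New z = 43/2 + (23/7) = 347/14.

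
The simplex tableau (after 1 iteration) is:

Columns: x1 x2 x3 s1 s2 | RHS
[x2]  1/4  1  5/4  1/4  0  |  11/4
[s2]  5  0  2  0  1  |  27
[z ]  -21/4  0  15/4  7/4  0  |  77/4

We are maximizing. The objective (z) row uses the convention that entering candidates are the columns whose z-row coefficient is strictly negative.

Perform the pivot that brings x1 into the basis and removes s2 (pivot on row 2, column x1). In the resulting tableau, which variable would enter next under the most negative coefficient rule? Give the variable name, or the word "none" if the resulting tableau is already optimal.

none

Pivot element 5. New z-row = old z-row − (-21/4)·(row 2/5).
Updated z-row coefficients: x1: 0, x2: 0, x3: 117/20, s1: 7/4, s2: 21/20.
No coefficient is strictly negative; the tableau after this pivot is optimal.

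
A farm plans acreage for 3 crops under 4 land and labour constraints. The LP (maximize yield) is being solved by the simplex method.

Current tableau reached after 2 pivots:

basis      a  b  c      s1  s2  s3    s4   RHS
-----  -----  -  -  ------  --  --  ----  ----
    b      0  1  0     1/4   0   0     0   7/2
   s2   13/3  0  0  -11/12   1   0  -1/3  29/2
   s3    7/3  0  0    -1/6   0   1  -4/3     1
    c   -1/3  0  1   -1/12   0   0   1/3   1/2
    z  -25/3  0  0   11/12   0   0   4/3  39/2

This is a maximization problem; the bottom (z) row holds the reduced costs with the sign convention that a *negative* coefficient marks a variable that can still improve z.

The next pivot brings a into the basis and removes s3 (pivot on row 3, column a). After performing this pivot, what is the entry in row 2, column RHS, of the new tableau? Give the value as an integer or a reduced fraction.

177/14

Pivot element is row 3, column a: 7/3.
Normalize row 3: new (row 3, RHS) = 1/(7/3) = 3/7.
row 2 ← row 2 − (13/3)·(new row 3): 29/2 − (13/3)·(3/7) = 177/14.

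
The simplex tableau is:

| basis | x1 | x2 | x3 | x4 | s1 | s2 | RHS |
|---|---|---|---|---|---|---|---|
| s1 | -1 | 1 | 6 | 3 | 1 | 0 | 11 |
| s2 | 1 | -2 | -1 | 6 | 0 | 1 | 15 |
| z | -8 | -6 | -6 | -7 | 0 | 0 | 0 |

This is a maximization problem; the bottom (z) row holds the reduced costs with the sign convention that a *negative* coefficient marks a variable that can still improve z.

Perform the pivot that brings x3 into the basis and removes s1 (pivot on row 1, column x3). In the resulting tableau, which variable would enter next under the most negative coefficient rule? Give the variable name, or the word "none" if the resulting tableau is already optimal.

x1

Pivot element 6. New z-row = old z-row − (-6)·(row 1/6).
Updated z-row coefficients: x1: -9, x2: -5, x3: 0, x4: -4, s1: 1, s2: 0.
The most negative is -9 in column x1, so x1 would enter next.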